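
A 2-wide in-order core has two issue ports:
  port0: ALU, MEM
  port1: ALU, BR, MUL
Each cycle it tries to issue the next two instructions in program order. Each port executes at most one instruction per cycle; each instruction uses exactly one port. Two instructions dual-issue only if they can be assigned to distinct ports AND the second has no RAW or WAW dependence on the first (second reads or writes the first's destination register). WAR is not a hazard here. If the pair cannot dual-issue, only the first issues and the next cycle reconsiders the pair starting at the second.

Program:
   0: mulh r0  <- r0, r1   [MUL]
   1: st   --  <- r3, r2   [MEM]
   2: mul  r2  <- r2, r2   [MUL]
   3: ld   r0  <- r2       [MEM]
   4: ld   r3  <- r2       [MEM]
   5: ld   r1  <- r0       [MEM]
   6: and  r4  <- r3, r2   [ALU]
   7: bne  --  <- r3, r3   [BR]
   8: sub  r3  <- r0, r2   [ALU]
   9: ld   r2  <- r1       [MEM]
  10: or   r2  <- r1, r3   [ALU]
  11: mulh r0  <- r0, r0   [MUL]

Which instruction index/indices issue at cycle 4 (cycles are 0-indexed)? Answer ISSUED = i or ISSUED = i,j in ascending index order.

ISSUED = 5,6

t=0 i0/i1:mulh.MUL st.MEM ; dual
t=1 i2:mul.MUL ; RAW r2
t=2 i3:ld.MEM ; no-port MEM/MEM
t=3 i4:ld.MEM ; no-port MEM/MEM
t=4 i5/i6:ld.MEM and.ALU ; dual
t=5 i7/i8:bne.BR sub.ALU ; dual
t=6 i9:ld.MEM ; WAW r2
t=7 i10/i11:or.ALU mulh.MUL ; dual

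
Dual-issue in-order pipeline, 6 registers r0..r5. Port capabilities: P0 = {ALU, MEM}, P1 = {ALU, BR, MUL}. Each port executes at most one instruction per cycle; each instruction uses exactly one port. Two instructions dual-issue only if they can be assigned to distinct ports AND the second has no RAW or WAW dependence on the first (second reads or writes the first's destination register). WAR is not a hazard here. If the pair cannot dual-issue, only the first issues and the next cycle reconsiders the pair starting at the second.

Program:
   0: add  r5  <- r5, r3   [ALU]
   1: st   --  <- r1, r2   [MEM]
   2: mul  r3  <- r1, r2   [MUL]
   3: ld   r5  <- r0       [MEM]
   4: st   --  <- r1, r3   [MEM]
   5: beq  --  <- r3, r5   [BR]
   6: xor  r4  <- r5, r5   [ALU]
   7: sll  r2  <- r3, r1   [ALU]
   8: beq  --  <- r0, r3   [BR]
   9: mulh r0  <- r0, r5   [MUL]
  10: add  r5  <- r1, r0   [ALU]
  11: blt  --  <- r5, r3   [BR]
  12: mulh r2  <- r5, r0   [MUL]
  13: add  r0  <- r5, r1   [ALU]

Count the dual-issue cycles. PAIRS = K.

PAIRS = 5

#0 head=0: add;st i0/i1 dual
#1 head=2: mul;ld i2/i3 dual
#2 head=4: st;beq i4/i5 dual
#3 head=6: xor;sll i6/i7 dual
#4 head=8: beq i8 no-port BR/MUL
#5 head=9: mulh i9 RAW r0
#6 head=10: add i10 RAW r5
#7 head=11: blt i11 no-port BR/MUL
#8 head=12: mulh;add i12/i13 dual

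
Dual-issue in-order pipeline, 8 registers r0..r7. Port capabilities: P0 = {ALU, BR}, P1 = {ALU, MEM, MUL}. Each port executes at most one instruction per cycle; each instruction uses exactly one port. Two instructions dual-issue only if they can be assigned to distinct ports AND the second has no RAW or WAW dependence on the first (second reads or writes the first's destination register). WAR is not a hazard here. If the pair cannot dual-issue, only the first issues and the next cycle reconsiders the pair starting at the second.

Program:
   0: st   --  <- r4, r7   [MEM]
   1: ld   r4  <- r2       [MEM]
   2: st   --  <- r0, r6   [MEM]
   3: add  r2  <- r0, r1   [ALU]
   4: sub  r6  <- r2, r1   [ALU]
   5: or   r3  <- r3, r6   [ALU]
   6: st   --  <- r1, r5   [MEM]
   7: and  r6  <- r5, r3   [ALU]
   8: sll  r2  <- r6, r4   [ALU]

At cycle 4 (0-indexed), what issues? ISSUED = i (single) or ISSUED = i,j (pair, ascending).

ISSUED = 5,6

t=0 i0:st ; no-port MEM/MEM
t=1 i1:ld ; no-port MEM/MEM
t=2 i2+i3:st+add ; pair
t=3 i4:sub ; RAW r6
t=4 i5+i6:or+st ; pair
t=5 i7:and ; RAW r6
t=6 i8:sll ; tail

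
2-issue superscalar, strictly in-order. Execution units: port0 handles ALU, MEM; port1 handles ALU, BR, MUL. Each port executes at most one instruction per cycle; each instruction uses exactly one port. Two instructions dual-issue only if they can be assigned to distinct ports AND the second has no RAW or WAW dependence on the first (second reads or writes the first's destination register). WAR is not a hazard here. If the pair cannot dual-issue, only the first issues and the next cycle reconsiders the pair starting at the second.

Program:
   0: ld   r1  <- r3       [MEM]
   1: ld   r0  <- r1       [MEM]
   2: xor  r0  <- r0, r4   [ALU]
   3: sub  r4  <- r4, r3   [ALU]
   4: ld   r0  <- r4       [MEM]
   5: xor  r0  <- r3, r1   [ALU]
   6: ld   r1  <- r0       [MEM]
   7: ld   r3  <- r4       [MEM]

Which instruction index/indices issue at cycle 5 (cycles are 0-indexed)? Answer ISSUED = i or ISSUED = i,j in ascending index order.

ISSUED = 6

t=0 i0:ld ; no-port MEM/MEM
t=1 i1:ld ; RAW+WAW r0
t=2 i2+i3:xor sub ; 2-wide
t=3 i4:ld ; WAW r0
t=4 i5:xor ; RAW r0
t=5 i6:ld ; no-port MEM/MEM
t=6 i7:ld ; tail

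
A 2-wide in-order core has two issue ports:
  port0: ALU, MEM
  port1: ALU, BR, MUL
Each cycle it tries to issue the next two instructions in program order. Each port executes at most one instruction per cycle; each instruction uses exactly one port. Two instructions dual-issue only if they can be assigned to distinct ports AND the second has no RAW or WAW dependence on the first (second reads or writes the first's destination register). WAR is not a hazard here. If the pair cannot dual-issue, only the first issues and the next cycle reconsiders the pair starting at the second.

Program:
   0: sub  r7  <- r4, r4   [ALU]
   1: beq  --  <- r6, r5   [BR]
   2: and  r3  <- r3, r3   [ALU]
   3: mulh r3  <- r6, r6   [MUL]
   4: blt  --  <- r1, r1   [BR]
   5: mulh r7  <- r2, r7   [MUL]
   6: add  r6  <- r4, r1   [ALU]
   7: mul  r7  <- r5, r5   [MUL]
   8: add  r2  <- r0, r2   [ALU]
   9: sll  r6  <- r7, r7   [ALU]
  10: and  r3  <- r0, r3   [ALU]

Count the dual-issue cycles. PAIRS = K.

PAIRS = 4

[0] i0/i1  sub.ALU+beq.BR  -- pair
[1] i2  and.ALU  -- WAW r3
[2] i3  mulh.MUL  -- no-port MUL/BR
[3] i4  blt.BR  -- no-port BR/MUL
[4] i5/i6  mulh.MUL+add.ALU  -- pair
[5] i7/i8  mul.MUL+add.ALU  -- pair
[6] i9/i10  sll.ALU+and.ALU  -- pair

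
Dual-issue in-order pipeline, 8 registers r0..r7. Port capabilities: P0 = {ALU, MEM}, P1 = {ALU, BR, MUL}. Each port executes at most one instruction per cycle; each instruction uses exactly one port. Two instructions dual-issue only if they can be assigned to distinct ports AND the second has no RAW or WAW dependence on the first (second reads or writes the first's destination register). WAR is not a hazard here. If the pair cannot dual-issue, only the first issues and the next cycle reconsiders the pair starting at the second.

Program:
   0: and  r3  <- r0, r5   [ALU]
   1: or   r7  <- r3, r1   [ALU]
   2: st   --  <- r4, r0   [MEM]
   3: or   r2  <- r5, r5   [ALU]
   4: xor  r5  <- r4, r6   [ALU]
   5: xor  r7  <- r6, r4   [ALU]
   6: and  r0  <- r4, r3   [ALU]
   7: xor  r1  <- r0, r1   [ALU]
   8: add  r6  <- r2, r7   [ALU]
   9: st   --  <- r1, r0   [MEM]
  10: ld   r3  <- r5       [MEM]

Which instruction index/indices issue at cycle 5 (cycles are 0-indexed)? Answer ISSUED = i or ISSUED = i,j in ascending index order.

t=0 i0:and ; RAW r3
t=1 i1,i2:or;st ; dual
t=2 i3,i4:or;xor ; dual
t=3 i5,i6:xor;and ; dual
t=4 i7,i8:xor;add ; dual
t=5 i9:st ; no-port MEM/MEM
t=6 i10:ld ; tail

ISSUED = 9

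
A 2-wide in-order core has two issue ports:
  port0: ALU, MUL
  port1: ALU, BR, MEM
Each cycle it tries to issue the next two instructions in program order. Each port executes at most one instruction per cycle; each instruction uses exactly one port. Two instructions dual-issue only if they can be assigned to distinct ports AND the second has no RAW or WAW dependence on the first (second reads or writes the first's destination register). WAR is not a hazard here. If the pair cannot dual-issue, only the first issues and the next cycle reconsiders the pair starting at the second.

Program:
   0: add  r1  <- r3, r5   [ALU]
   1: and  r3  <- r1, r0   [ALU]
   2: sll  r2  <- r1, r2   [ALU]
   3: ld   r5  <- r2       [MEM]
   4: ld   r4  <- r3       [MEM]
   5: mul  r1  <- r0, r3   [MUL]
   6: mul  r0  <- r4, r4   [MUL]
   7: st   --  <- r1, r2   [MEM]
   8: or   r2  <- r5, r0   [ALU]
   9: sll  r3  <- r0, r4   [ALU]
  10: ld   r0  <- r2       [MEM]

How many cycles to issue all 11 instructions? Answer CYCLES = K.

CYCLES = 7

#0 head=0: add i0 RAW r1
#1 head=1: and+sll i1&i2 dual
#2 head=3: ld i3 no-port MEM/MEM
#3 head=4: ld+mul i4&i5 dual
#4 head=6: mul+st i6&i7 dual
#5 head=8: or+sll i8&i9 dual
#6 head=10: ld i10 tail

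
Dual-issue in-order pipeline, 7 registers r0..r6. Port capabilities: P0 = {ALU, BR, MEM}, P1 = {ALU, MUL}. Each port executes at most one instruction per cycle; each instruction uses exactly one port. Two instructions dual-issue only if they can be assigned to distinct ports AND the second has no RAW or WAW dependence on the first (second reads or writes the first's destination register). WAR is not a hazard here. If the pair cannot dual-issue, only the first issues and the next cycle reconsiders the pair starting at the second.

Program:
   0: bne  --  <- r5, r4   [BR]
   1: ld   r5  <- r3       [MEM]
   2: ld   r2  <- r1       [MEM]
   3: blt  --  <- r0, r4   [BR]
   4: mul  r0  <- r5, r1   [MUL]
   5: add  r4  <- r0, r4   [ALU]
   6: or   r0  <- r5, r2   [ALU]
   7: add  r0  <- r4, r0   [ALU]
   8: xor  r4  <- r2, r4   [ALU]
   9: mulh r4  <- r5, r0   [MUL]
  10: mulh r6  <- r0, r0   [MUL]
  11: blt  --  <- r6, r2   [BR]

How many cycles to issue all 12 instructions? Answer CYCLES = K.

CYCLES = 9

0. bne @i0  | no-port BR/MEM
1. ld @i1  | no-port MEM/MEM
2. ld @i2  | no-port MEM/BR
3. blt/mul @i3/i4  | dual
4. add/or @i5/i6  | dual
5. add/xor @i7/i8  | dual
6. mulh @i9  | no-port MUL/MUL
7. mulh @i10  | RAW r6
8. blt @i11  | tail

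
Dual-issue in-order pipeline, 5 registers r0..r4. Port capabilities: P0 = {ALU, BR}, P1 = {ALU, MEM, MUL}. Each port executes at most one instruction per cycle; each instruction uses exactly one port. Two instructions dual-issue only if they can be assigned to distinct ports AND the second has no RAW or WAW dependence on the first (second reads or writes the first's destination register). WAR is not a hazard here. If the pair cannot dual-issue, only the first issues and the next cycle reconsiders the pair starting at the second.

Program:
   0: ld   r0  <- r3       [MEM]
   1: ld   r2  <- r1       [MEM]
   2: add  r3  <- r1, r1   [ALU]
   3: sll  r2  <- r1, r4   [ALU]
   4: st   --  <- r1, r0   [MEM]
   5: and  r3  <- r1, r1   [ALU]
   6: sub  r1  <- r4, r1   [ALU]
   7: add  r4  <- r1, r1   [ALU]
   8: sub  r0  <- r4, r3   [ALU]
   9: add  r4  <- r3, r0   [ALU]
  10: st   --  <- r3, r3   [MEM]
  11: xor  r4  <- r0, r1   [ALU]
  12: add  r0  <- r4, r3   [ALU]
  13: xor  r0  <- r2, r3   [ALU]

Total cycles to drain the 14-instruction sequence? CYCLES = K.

CYCLES = 10

t=0 i0:ld ; no-port MEM/MEM
t=1 i1,i2:ld;add ; 2-wide
t=2 i3,i4:sll;st ; 2-wide
t=3 i5,i6:and;sub ; 2-wide
t=4 i7:add ; RAW r4
t=5 i8:sub ; RAW r0
t=6 i9,i10:add;st ; 2-wide
t=7 i11:xor ; RAW r4
t=8 i12:add ; WAW r0
t=9 i13:xor ; tail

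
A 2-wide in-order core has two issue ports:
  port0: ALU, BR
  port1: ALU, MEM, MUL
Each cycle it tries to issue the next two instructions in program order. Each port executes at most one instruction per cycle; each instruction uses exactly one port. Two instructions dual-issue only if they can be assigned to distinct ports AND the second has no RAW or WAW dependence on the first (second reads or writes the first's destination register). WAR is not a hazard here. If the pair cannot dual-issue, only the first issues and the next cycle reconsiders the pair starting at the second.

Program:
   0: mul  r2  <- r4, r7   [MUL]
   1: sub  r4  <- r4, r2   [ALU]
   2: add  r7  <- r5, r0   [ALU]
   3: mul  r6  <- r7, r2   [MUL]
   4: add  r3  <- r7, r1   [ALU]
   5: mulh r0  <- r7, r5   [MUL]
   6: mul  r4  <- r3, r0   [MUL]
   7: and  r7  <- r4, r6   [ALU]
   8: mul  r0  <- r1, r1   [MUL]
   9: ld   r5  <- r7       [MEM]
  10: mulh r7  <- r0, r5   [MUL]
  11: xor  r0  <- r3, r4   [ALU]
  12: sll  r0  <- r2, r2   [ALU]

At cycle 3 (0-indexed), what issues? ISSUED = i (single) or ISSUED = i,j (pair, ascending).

ISSUED = 5

#0 head=0: mul.MUL i0 RAW r2
#1 head=1: sub.ALU;add.ALU i1&i2 dual
#2 head=3: mul.MUL;add.ALU i3&i4 dual
#3 head=5: mulh.MUL i5 no-port MUL/MUL
#4 head=6: mul.MUL i6 RAW r4
#5 head=7: and.ALU;mul.MUL i7&i8 dual
#6 head=9: ld.MEM i9 no-port MEM/MUL
#7 head=10: mulh.MUL;xor.ALU i10&i11 dual
#8 head=12: sll.ALU i12 tail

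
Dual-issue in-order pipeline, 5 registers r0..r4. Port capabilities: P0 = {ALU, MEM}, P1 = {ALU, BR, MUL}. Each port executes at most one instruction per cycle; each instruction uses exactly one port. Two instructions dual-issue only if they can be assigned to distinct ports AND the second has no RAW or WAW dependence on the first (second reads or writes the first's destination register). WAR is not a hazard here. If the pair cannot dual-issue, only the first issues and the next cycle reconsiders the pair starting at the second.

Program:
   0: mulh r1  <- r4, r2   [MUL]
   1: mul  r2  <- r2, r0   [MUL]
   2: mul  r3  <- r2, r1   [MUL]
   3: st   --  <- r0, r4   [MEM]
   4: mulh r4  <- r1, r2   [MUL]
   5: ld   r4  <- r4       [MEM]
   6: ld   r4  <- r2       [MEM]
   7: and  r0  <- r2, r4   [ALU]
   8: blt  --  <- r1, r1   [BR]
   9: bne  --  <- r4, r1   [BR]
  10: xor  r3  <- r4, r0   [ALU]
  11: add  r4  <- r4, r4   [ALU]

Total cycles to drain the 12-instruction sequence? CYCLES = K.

CYCLES = 9

t=0 i0:mulh.MUL ; no-port MUL/MUL
t=1 i1:mul.MUL ; no-port MUL/MUL
t=2 i2/i3:mul.MUL/st.MEM ; dual
t=3 i4:mulh.MUL ; RAW+WAW r4
t=4 i5:ld.MEM ; no-port MEM/MEM
t=5 i6:ld.MEM ; RAW r4
t=6 i7/i8:and.ALU/blt.BR ; dual
t=7 i9/i10:bne.BR/xor.ALU ; dual
t=8 i11:add.ALU ; tail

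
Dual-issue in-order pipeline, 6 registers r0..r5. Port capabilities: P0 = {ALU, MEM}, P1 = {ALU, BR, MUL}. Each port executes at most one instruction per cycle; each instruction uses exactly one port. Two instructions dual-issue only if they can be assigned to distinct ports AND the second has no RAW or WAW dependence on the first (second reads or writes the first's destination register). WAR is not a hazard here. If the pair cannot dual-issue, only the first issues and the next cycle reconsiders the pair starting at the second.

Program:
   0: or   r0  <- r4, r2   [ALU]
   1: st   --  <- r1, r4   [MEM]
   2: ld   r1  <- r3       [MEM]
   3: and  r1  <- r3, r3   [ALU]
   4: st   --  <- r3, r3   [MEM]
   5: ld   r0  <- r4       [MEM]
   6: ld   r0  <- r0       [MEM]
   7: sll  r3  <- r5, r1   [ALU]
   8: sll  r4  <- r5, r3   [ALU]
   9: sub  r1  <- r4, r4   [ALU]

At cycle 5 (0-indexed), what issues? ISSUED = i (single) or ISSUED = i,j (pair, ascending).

ISSUED = 8

c0: i0+i1 or.ALU;st.MEM  2-wide
c1: i2 ld.MEM  WAW r1
c2: i3+i4 and.ALU;st.MEM  2-wide
c3: i5 ld.MEM  no-port MEM/MEM
c4: i6+i7 ld.MEM;sll.ALU  2-wide
c5: i8 sll.ALU  RAW r4
c6: i9 sub.ALU  tail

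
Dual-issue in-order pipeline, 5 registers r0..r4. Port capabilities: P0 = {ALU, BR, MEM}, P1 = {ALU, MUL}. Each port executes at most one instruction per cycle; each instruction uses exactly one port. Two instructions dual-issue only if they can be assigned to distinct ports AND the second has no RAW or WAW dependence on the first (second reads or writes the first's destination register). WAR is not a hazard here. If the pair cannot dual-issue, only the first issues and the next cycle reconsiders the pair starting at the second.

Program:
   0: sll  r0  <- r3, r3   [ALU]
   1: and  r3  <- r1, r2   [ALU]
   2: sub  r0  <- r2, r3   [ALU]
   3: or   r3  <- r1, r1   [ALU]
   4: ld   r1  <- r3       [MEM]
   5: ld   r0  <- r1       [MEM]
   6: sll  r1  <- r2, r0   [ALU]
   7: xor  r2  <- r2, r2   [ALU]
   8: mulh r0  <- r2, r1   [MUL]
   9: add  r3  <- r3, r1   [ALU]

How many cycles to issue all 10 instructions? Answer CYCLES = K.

c0: i0/i1 sll/and  pair
c1: i2/i3 sub/or  pair
c2: i4 ld  no-port MEM/MEM
c3: i5 ld  RAW r0
c4: i6/i7 sll/xor  pair
c5: i8/i9 mulh/add  pair

CYCLES = 6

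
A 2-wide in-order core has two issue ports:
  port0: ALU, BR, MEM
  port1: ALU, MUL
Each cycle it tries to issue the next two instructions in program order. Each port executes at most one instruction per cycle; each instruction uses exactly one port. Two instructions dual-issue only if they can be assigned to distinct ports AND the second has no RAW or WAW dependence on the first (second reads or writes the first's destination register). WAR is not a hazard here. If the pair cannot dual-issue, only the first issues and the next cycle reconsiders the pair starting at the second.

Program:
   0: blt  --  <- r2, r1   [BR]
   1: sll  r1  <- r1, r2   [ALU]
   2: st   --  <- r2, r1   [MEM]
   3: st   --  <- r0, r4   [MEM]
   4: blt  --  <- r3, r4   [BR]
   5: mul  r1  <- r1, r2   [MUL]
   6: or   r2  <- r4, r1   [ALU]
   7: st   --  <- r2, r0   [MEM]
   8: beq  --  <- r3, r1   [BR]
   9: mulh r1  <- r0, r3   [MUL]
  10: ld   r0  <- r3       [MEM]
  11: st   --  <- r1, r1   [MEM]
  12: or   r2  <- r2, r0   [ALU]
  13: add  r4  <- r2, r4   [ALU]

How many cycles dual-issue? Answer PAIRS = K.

PAIRS = 4

[0] i0&i1  blt.BR+sll.ALU  -- pair
[1] i2  st.MEM  -- no-port MEM/MEM
[2] i3  st.MEM  -- no-port MEM/BR
[3] i4&i5  blt.BR+mul.MUL  -- pair
[4] i6  or.ALU  -- RAW r2
[5] i7  st.MEM  -- no-port MEM/BR
[6] i8&i9  beq.BR+mulh.MUL  -- pair
[7] i10  ld.MEM  -- no-port MEM/MEM
[8] i11&i12  st.MEM+or.ALU  -- pair
[9] i13  add.ALU  -- tail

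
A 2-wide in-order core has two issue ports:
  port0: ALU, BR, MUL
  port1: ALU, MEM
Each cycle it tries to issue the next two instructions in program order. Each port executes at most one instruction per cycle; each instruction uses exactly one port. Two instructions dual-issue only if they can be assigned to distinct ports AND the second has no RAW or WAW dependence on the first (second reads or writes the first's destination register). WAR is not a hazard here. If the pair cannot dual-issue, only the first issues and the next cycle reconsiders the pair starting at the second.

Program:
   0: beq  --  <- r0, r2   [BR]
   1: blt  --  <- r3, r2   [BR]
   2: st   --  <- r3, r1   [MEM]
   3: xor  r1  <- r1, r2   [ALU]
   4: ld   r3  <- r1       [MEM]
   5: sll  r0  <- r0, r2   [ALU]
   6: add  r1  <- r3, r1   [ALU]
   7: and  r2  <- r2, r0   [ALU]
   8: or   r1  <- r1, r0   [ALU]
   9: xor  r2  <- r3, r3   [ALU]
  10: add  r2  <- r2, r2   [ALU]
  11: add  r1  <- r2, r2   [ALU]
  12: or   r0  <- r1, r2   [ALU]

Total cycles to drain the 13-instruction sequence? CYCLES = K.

CYCLES = 9

  cy0 -> i0 (beq.BR) no-port BR/BR
  cy1 -> i1+i2 (blt.BR/st.MEM) dual
  cy2 -> i3 (xor.ALU) RAW r1
  cy3 -> i4+i5 (ld.MEM/sll.ALU) dual
  cy4 -> i6+i7 (add.ALU/and.ALU) dual
  cy5 -> i8+i9 (or.ALU/xor.ALU) dual
  cy6 -> i10 (add.ALU) RAW r2
  cy7 -> i11 (add.ALU) RAW r1
  cy8 -> i12 (or.ALU) tail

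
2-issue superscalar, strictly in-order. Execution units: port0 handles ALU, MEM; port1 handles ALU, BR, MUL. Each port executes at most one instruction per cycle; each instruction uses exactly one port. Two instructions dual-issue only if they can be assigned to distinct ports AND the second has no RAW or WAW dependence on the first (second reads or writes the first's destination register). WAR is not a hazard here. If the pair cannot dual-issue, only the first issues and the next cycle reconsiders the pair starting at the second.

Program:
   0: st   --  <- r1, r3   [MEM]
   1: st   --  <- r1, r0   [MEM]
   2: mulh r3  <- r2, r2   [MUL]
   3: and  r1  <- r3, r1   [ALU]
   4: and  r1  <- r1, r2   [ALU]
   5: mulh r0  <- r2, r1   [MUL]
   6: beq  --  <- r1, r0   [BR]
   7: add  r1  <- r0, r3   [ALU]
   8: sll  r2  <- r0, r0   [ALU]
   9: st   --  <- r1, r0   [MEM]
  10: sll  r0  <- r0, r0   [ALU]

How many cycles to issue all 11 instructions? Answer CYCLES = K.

[0] i0  st.MEM  -- no-port MEM/MEM
[1] i1,i2  st.MEM mulh.MUL  -- pair
[2] i3  and.ALU  -- RAW+WAW r1
[3] i4  and.ALU  -- RAW r1
[4] i5  mulh.MUL  -- no-port MUL/BR
[5] i6,i7  beq.BR add.ALU  -- pair
[6] i8,i9  sll.ALU st.MEM  -- pair
[7] i10  sll.ALU  -- tail

CYCLES = 8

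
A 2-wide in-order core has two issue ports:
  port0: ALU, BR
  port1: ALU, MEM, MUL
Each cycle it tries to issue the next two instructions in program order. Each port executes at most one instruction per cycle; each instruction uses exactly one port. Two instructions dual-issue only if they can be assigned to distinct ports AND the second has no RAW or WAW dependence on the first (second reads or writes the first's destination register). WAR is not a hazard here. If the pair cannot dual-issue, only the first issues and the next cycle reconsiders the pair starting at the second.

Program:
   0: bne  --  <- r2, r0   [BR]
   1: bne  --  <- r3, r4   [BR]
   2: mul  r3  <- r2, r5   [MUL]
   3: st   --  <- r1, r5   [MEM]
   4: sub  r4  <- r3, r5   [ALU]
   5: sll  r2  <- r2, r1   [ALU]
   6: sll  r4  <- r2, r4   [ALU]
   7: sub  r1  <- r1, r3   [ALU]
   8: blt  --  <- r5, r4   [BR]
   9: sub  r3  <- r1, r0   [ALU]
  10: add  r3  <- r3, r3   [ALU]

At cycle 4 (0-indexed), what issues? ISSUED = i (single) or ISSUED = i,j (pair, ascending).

ISSUED = 6,7

[0] i0  bne  -- no-port BR/BR
[1] i1/i2  bne;mul  -- pair
[2] i3/i4  st;sub  -- pair
[3] i5  sll  -- RAW r2
[4] i6/i7  sll;sub  -- pair
[5] i8/i9  blt;sub  -- pair
[6] i10  add  -- tail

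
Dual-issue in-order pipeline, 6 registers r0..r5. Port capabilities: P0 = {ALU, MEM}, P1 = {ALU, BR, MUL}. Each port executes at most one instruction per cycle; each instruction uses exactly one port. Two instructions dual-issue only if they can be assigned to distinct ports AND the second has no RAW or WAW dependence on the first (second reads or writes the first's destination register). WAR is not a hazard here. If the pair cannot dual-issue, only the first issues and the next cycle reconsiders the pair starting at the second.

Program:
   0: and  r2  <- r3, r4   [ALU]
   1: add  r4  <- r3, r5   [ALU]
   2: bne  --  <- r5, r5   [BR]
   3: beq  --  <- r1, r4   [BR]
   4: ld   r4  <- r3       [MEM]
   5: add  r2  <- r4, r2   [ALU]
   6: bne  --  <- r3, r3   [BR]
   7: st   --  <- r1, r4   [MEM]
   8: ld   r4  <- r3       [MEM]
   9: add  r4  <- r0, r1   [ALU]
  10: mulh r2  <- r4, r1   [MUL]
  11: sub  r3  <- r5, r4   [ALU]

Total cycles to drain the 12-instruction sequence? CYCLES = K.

CYCLES = 8

  cy0 -> i0/i1 (and.ALU+add.ALU) 2-wide
  cy1 -> i2 (bne.BR) no-port BR/BR
  cy2 -> i3/i4 (beq.BR+ld.MEM) 2-wide
  cy3 -> i5/i6 (add.ALU+bne.BR) 2-wide
  cy4 -> i7 (st.MEM) no-port MEM/MEM
  cy5 -> i8 (ld.MEM) WAW r4
  cy6 -> i9 (add.ALU) RAW r4
  cy7 -> i10/i11 (mulh.MUL+sub.ALU) 2-wide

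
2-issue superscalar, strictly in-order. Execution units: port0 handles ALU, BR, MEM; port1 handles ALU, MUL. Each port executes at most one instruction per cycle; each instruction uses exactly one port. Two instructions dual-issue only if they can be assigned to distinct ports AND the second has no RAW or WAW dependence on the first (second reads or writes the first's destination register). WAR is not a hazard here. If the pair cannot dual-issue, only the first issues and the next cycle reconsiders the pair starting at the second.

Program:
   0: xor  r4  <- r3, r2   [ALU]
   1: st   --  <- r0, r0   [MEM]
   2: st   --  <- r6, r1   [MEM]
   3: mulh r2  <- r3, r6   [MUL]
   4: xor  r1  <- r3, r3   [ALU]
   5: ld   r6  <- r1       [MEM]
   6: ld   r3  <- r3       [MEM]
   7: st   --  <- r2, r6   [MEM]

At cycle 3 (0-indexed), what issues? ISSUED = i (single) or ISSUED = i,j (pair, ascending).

ISSUED = 5

c0: i0/i1 xor.ALU st.MEM  2-wide
c1: i2/i3 st.MEM mulh.MUL  2-wide
c2: i4 xor.ALU  RAW r1
c3: i5 ld.MEM  no-port MEM/MEM
c4: i6 ld.MEM  no-port MEM/MEM
c5: i7 st.MEM  tail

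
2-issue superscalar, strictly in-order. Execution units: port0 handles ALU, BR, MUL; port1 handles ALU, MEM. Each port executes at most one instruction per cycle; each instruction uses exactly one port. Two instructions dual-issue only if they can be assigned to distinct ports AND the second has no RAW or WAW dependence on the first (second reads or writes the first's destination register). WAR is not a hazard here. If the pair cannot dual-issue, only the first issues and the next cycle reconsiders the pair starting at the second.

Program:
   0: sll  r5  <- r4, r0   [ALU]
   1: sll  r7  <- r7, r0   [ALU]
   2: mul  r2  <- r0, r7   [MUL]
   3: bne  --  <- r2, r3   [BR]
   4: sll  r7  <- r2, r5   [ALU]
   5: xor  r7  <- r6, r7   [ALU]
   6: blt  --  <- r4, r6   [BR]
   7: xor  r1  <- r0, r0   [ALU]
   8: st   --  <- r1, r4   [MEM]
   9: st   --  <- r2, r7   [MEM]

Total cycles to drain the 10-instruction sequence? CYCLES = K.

CYCLES = 7

c0: i0/i1 sll.ALU;sll.ALU  2-wide
c1: i2 mul.MUL  no-port MUL/BR
c2: i3/i4 bne.BR;sll.ALU  2-wide
c3: i5/i6 xor.ALU;blt.BR  2-wide
c4: i7 xor.ALU  RAW r1
c5: i8 st.MEM  no-port MEM/MEM
c6: i9 st.MEM  tail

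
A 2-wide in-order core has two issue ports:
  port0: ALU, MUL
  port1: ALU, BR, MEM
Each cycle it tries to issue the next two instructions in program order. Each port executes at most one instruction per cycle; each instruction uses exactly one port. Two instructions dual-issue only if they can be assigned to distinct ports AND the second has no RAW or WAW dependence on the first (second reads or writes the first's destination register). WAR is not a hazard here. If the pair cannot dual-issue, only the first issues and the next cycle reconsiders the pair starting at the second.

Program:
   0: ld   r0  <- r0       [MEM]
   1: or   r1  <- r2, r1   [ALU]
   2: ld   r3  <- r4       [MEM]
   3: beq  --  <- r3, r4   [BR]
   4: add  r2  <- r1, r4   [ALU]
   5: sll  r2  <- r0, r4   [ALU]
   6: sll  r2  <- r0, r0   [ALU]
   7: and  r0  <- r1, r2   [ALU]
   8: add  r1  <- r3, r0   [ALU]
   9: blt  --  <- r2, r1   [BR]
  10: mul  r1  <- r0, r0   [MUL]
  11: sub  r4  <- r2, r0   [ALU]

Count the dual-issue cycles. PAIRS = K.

[0] i0,i1  ld.MEM/or.ALU  -- dual
[1] i2  ld.MEM  -- no-port MEM/BR
[2] i3,i4  beq.BR/add.ALU  -- dual
[3] i5  sll.ALU  -- WAW r2
[4] i6  sll.ALU  -- RAW r2
[5] i7  and.ALU  -- RAW r0
[6] i8  add.ALU  -- RAW r1
[7] i9,i10  blt.BR/mul.MUL  -- dual
[8] i11  sub.ALU  -- tail

PAIRS = 3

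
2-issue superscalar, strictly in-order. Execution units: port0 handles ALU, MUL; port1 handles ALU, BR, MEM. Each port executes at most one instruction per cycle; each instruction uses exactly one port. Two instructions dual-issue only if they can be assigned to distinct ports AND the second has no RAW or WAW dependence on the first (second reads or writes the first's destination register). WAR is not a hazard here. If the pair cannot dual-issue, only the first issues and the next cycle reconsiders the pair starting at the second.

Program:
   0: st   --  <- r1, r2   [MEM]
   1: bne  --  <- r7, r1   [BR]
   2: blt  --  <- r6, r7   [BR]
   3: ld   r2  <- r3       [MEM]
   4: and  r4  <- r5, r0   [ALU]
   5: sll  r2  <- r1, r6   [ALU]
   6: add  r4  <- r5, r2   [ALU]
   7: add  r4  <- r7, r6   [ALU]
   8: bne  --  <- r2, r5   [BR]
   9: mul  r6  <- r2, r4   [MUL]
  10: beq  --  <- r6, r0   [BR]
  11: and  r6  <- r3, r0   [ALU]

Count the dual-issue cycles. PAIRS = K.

PAIRS = 3

t=0 i0:st.MEM ; no-port MEM/BR
t=1 i1:bne.BR ; no-port BR/BR
t=2 i2:blt.BR ; no-port BR/MEM
t=3 i3,i4:ld.MEM+and.ALU ; pair
t=4 i5:sll.ALU ; RAW r2
t=5 i6:add.ALU ; WAW r4
t=6 i7,i8:add.ALU+bne.BR ; pair
t=7 i9:mul.MUL ; RAW r6
t=8 i10,i11:beq.BR+and.ALU ; pair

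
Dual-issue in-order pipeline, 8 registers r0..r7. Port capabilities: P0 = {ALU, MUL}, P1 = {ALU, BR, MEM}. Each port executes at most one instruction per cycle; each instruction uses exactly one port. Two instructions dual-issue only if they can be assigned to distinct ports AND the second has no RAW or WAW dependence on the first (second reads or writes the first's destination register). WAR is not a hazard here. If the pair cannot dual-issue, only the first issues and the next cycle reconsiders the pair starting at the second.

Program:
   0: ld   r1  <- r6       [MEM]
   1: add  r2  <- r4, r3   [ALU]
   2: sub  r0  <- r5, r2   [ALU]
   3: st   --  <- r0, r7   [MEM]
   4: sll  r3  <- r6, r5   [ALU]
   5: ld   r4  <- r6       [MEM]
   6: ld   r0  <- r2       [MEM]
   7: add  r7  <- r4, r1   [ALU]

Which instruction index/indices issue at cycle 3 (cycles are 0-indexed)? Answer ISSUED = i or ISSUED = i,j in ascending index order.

0. ld+add @i0&i1  | 2-wide
1. sub @i2  | RAW r0
2. st+sll @i3&i4  | 2-wide
3. ld @i5  | no-port MEM/MEM
4. ld+add @i6&i7  | 2-wide

ISSUED = 5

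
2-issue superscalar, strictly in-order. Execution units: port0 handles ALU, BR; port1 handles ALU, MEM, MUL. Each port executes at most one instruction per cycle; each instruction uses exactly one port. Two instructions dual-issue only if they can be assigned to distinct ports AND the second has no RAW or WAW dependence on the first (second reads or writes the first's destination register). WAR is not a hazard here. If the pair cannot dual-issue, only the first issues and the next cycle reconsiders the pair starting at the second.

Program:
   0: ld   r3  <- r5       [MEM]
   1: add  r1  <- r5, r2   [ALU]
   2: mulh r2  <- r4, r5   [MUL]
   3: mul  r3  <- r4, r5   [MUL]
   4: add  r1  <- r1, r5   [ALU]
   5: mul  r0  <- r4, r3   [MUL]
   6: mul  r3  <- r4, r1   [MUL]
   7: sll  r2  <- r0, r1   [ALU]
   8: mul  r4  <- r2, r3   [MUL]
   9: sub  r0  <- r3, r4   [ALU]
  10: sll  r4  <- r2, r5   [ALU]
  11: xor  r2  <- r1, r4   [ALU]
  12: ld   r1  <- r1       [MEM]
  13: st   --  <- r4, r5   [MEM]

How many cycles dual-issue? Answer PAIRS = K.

PAIRS = 5

  cy0 -> i0+i1 (ld.MEM/add.ALU) dual
  cy1 -> i2 (mulh.MUL) no-port MUL/MUL
  cy2 -> i3+i4 (mul.MUL/add.ALU) dual
  cy3 -> i5 (mul.MUL) no-port MUL/MUL
  cy4 -> i6+i7 (mul.MUL/sll.ALU) dual
  cy5 -> i8 (mul.MUL) RAW r4
  cy6 -> i9+i10 (sub.ALU/sll.ALU) dual
  cy7 -> i11+i12 (xor.ALU/ld.MEM) dual
  cy8 -> i13 (st.MEM) tail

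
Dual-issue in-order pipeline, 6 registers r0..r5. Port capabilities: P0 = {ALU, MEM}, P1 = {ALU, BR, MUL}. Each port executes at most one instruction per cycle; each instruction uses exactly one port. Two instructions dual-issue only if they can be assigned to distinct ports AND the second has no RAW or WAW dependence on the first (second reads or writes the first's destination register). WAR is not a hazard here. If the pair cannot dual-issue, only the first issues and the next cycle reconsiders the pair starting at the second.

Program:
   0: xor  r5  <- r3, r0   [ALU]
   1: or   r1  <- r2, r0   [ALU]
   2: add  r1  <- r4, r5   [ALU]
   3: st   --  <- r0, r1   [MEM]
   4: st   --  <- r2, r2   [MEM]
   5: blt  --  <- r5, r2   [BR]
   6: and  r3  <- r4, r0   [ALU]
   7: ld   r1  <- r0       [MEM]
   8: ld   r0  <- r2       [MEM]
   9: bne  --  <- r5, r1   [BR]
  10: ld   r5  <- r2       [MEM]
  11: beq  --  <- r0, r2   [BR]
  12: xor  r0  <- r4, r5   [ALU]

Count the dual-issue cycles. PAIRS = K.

PAIRS = 5

t=0 i0+i1:xor.ALU;or.ALU ; dual
t=1 i2:add.ALU ; RAW r1
t=2 i3:st.MEM ; no-port MEM/MEM
t=3 i4+i5:st.MEM;blt.BR ; dual
t=4 i6+i7:and.ALU;ld.MEM ; dual
t=5 i8+i9:ld.MEM;bne.BR ; dual
t=6 i10+i11:ld.MEM;beq.BR ; dual
t=7 i12:xor.ALU ; tail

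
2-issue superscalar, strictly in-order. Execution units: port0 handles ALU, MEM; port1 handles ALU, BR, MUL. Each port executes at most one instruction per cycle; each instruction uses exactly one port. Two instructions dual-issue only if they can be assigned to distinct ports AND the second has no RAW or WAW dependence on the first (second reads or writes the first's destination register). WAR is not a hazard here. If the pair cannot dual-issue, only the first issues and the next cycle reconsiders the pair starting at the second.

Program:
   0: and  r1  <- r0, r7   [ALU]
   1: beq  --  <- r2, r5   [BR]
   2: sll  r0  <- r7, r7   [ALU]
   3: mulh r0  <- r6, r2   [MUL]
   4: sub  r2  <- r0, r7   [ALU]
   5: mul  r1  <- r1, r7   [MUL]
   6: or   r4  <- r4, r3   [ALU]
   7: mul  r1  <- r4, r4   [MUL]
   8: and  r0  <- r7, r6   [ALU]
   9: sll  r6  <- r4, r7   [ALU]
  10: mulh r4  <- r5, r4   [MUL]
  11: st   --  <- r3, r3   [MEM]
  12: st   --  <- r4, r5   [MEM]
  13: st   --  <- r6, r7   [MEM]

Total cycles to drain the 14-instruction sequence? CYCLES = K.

CYCLES = 10

0. and.ALU/beq.BR @i0&i1  | 2-wide
1. sll.ALU @i2  | WAW r0
2. mulh.MUL @i3  | RAW r0
3. sub.ALU/mul.MUL @i4&i5  | 2-wide
4. or.ALU @i6  | RAW r4
5. mul.MUL/and.ALU @i7&i8  | 2-wide
6. sll.ALU/mulh.MUL @i9&i10  | 2-wide
7. st.MEM @i11  | no-port MEM/MEM
8. st.MEM @i12  | no-port MEM/MEM
9. st.MEM @i13  | tail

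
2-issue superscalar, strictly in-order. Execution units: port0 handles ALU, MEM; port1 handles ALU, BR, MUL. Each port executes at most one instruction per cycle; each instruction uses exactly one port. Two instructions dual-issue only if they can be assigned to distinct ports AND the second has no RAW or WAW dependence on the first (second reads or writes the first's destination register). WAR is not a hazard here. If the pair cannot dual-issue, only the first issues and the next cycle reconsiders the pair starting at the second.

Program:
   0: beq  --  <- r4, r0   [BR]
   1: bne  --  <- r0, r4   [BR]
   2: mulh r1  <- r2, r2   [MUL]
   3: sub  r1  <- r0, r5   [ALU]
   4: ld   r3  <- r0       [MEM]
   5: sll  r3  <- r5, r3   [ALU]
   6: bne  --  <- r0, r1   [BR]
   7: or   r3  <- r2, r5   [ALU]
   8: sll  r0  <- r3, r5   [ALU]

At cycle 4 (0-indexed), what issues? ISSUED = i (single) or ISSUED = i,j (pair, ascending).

[0] i0  beq.BR  -- no-port BR/BR
[1] i1  bne.BR  -- no-port BR/MUL
[2] i2  mulh.MUL  -- WAW r1
[3] i3+i4  sub.ALU+ld.MEM  -- pair
[4] i5+i6  sll.ALU+bne.BR  -- pair
[5] i7  or.ALU  -- RAW r3
[6] i8  sll.ALU  -- tail

ISSUED = 5,6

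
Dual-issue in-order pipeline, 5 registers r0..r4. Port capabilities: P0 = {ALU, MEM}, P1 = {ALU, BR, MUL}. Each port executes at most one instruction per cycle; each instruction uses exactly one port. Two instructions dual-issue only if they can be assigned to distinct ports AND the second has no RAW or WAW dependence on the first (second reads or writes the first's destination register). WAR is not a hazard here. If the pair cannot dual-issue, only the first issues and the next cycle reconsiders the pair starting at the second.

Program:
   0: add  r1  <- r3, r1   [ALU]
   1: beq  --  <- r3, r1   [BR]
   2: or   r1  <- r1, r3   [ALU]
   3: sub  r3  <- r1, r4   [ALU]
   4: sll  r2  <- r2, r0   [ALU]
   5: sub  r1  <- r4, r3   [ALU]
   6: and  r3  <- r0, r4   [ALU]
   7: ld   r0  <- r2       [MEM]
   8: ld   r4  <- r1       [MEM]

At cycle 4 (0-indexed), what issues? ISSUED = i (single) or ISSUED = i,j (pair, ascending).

#0 head=0: add.ALU i0 RAW r1
#1 head=1: beq.BR+or.ALU i1+i2 dual
#2 head=3: sub.ALU+sll.ALU i3+i4 dual
#3 head=5: sub.ALU+and.ALU i5+i6 dual
#4 head=7: ld.MEM i7 no-port MEM/MEM
#5 head=8: ld.MEM i8 tail

ISSUED = 7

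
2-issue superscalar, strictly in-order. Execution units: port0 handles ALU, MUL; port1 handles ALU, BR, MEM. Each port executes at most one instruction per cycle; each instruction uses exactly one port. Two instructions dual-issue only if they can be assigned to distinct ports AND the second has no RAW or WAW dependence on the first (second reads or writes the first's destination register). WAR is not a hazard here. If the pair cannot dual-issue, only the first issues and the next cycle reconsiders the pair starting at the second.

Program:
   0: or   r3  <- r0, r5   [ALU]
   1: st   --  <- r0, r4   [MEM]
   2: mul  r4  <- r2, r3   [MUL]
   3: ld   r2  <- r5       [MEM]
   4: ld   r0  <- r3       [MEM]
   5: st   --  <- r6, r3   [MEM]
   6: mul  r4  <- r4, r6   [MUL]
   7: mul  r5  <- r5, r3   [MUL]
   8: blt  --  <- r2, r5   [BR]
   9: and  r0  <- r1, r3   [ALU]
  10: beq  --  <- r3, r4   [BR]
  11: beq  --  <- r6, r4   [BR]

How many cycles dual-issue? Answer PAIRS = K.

t=0 i0+i1:or.ALU;st.MEM ; 2-wide
t=1 i2+i3:mul.MUL;ld.MEM ; 2-wide
t=2 i4:ld.MEM ; no-port MEM/MEM
t=3 i5+i6:st.MEM;mul.MUL ; 2-wide
t=4 i7:mul.MUL ; RAW r5
t=5 i8+i9:blt.BR;and.ALU ; 2-wide
t=6 i10:beq.BR ; no-port BR/BR
t=7 i11:beq.BR ; tail

PAIRS = 4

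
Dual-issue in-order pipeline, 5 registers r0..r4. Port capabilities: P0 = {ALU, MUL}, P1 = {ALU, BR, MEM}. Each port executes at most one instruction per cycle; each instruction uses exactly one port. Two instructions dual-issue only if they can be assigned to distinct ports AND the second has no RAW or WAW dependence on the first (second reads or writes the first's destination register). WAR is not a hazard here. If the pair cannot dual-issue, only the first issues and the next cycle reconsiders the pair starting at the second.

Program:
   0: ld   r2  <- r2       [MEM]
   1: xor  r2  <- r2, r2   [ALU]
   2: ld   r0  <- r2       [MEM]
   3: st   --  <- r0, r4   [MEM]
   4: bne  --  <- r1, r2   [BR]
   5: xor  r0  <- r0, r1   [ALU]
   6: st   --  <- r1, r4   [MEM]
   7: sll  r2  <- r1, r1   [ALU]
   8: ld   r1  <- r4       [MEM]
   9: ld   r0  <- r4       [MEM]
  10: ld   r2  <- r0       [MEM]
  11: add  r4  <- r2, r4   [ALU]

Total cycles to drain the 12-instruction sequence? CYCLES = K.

CYCLES = 10

#0 head=0: ld.MEM i0 RAW+WAW r2
#1 head=1: xor.ALU i1 RAW r2
#2 head=2: ld.MEM i2 no-port MEM/MEM
#3 head=3: st.MEM i3 no-port MEM/BR
#4 head=4: bne.BR;xor.ALU i4&i5 dual
#5 head=6: st.MEM;sll.ALU i6&i7 dual
#6 head=8: ld.MEM i8 no-port MEM/MEM
#7 head=9: ld.MEM i9 no-port MEM/MEM
#8 head=10: ld.MEM i10 RAW r2
#9 head=11: add.ALU i11 tail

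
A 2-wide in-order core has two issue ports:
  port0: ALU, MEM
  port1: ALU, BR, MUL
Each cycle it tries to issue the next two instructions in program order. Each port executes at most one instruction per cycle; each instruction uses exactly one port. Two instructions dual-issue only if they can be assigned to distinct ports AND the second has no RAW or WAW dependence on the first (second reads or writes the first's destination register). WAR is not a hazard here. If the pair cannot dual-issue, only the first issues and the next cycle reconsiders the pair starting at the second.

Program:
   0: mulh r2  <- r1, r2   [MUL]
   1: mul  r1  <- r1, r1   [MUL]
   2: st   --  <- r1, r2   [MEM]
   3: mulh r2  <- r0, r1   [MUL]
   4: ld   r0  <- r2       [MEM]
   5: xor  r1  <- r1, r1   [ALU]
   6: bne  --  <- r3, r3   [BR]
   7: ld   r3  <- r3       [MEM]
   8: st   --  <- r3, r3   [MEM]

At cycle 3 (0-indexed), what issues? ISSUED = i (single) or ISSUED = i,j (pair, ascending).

0. mulh.MUL @i0  | no-port MUL/MUL
1. mul.MUL @i1  | RAW r1
2. st.MEM mulh.MUL @i2&i3  | dual
3. ld.MEM xor.ALU @i4&i5  | dual
4. bne.BR ld.MEM @i6&i7  | dual
5. st.MEM @i8  | tail

ISSUED = 4,5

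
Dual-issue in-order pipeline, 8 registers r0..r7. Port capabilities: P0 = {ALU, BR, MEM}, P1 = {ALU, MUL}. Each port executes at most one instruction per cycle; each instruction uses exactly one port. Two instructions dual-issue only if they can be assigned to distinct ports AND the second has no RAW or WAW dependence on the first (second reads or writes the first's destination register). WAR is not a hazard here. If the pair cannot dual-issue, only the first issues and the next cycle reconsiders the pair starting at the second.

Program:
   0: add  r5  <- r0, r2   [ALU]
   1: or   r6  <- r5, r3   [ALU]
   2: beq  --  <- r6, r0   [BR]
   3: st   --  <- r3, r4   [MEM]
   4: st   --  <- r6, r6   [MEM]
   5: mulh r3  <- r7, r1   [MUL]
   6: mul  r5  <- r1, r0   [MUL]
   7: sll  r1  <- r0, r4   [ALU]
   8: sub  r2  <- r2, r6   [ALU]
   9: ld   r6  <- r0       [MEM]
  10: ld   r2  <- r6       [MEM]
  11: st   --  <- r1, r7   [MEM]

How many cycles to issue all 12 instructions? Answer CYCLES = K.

CYCLES = 9

c0: i0 add  RAW r5
c1: i1 or  RAW r6
c2: i2 beq  no-port BR/MEM
c3: i3 st  no-port MEM/MEM
c4: i4+i5 st/mulh  pair
c5: i6+i7 mul/sll  pair
c6: i8+i9 sub/ld  pair
c7: i10 ld  no-port MEM/MEM
c8: i11 st  tail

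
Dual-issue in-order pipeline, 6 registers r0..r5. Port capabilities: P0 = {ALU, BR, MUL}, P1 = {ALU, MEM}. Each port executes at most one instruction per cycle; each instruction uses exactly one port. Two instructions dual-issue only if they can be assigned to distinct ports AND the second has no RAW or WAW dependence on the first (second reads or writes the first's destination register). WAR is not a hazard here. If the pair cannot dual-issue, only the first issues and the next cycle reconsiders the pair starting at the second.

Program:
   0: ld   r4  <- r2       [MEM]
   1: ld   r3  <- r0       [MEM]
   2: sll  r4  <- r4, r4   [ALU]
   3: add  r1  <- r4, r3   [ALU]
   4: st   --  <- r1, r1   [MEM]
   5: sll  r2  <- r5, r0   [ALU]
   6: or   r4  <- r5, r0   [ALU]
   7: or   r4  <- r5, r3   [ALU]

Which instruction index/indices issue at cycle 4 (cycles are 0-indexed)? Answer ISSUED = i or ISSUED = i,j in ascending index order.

t=0 i0:ld ; no-port MEM/MEM
t=1 i1,i2:ld sll ; 2-wide
t=2 i3:add ; RAW r1
t=3 i4,i5:st sll ; 2-wide
t=4 i6:or ; WAW r4
t=5 i7:or ; tail

ISSUED = 6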